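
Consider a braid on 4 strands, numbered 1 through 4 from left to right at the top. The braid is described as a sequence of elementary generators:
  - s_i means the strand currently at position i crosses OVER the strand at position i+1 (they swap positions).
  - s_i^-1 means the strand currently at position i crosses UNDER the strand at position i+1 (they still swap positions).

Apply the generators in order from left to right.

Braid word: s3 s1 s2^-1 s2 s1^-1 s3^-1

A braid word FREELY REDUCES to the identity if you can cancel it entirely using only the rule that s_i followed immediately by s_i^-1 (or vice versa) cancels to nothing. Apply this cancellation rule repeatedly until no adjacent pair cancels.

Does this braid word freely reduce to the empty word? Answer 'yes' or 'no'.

Answer: yes

Derivation:
Gen 1 (s3): push. Stack: [s3]
Gen 2 (s1): push. Stack: [s3 s1]
Gen 3 (s2^-1): push. Stack: [s3 s1 s2^-1]
Gen 4 (s2): cancels prior s2^-1. Stack: [s3 s1]
Gen 5 (s1^-1): cancels prior s1. Stack: [s3]
Gen 6 (s3^-1): cancels prior s3. Stack: []
Reduced word: (empty)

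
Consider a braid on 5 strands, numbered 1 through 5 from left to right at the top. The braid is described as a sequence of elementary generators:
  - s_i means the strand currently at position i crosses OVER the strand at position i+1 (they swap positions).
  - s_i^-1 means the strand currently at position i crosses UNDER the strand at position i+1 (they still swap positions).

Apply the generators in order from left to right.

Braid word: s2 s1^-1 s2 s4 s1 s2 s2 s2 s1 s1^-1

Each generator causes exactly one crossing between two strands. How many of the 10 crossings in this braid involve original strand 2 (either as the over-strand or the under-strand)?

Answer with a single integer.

Gen 1: crossing 2x3. Involves strand 2? yes. Count so far: 1
Gen 2: crossing 1x3. Involves strand 2? no. Count so far: 1
Gen 3: crossing 1x2. Involves strand 2? yes. Count so far: 2
Gen 4: crossing 4x5. Involves strand 2? no. Count so far: 2
Gen 5: crossing 3x2. Involves strand 2? yes. Count so far: 3
Gen 6: crossing 3x1. Involves strand 2? no. Count so far: 3
Gen 7: crossing 1x3. Involves strand 2? no. Count so far: 3
Gen 8: crossing 3x1. Involves strand 2? no. Count so far: 3
Gen 9: crossing 2x1. Involves strand 2? yes. Count so far: 4
Gen 10: crossing 1x2. Involves strand 2? yes. Count so far: 5

Answer: 5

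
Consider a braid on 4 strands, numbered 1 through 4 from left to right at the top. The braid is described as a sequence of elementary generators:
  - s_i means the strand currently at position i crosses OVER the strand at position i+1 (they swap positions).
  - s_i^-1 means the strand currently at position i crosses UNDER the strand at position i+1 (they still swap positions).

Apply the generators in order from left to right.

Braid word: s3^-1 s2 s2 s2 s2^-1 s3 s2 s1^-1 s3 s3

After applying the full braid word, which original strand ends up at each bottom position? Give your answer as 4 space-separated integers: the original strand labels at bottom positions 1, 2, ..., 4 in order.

Answer: 3 1 2 4

Derivation:
Gen 1 (s3^-1): strand 3 crosses under strand 4. Perm now: [1 2 4 3]
Gen 2 (s2): strand 2 crosses over strand 4. Perm now: [1 4 2 3]
Gen 3 (s2): strand 4 crosses over strand 2. Perm now: [1 2 4 3]
Gen 4 (s2): strand 2 crosses over strand 4. Perm now: [1 4 2 3]
Gen 5 (s2^-1): strand 4 crosses under strand 2. Perm now: [1 2 4 3]
Gen 6 (s3): strand 4 crosses over strand 3. Perm now: [1 2 3 4]
Gen 7 (s2): strand 2 crosses over strand 3. Perm now: [1 3 2 4]
Gen 8 (s1^-1): strand 1 crosses under strand 3. Perm now: [3 1 2 4]
Gen 9 (s3): strand 2 crosses over strand 4. Perm now: [3 1 4 2]
Gen 10 (s3): strand 4 crosses over strand 2. Perm now: [3 1 2 4]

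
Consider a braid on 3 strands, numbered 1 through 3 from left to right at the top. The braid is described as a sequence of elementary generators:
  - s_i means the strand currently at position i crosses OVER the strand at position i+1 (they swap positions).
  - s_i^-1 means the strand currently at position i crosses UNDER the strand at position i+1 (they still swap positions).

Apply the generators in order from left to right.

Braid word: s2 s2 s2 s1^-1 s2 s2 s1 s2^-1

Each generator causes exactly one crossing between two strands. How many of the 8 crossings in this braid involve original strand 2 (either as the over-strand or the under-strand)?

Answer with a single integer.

Answer: 6

Derivation:
Gen 1: crossing 2x3. Involves strand 2? yes. Count so far: 1
Gen 2: crossing 3x2. Involves strand 2? yes. Count so far: 2
Gen 3: crossing 2x3. Involves strand 2? yes. Count so far: 3
Gen 4: crossing 1x3. Involves strand 2? no. Count so far: 3
Gen 5: crossing 1x2. Involves strand 2? yes. Count so far: 4
Gen 6: crossing 2x1. Involves strand 2? yes. Count so far: 5
Gen 7: crossing 3x1. Involves strand 2? no. Count so far: 5
Gen 8: crossing 3x2. Involves strand 2? yes. Count so far: 6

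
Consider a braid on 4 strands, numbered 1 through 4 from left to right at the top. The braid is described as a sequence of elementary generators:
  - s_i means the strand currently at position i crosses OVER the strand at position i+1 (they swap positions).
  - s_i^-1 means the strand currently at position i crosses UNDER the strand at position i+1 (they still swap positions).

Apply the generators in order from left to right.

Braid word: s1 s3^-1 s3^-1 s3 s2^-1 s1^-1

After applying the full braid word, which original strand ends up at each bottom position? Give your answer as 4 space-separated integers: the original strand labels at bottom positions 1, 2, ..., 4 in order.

Answer: 4 2 1 3

Derivation:
Gen 1 (s1): strand 1 crosses over strand 2. Perm now: [2 1 3 4]
Gen 2 (s3^-1): strand 3 crosses under strand 4. Perm now: [2 1 4 3]
Gen 3 (s3^-1): strand 4 crosses under strand 3. Perm now: [2 1 3 4]
Gen 4 (s3): strand 3 crosses over strand 4. Perm now: [2 1 4 3]
Gen 5 (s2^-1): strand 1 crosses under strand 4. Perm now: [2 4 1 3]
Gen 6 (s1^-1): strand 2 crosses under strand 4. Perm now: [4 2 1 3]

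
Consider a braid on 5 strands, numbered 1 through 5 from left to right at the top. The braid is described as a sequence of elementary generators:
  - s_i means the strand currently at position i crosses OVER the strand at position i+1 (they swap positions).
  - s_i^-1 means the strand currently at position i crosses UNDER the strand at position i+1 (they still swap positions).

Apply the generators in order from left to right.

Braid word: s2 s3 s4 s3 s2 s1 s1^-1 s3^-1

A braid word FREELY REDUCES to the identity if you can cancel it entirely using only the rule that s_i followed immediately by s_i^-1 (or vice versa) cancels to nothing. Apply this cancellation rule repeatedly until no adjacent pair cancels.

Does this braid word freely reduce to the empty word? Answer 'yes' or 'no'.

Gen 1 (s2): push. Stack: [s2]
Gen 2 (s3): push. Stack: [s2 s3]
Gen 3 (s4): push. Stack: [s2 s3 s4]
Gen 4 (s3): push. Stack: [s2 s3 s4 s3]
Gen 5 (s2): push. Stack: [s2 s3 s4 s3 s2]
Gen 6 (s1): push. Stack: [s2 s3 s4 s3 s2 s1]
Gen 7 (s1^-1): cancels prior s1. Stack: [s2 s3 s4 s3 s2]
Gen 8 (s3^-1): push. Stack: [s2 s3 s4 s3 s2 s3^-1]
Reduced word: s2 s3 s4 s3 s2 s3^-1

Answer: no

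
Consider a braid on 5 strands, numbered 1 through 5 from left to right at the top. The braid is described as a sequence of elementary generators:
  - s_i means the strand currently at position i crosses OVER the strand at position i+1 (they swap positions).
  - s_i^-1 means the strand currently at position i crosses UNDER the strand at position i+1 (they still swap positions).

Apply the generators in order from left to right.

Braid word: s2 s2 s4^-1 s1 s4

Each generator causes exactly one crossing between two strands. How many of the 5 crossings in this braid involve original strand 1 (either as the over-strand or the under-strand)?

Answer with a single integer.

Gen 1: crossing 2x3. Involves strand 1? no. Count so far: 0
Gen 2: crossing 3x2. Involves strand 1? no. Count so far: 0
Gen 3: crossing 4x5. Involves strand 1? no. Count so far: 0
Gen 4: crossing 1x2. Involves strand 1? yes. Count so far: 1
Gen 5: crossing 5x4. Involves strand 1? no. Count so far: 1

Answer: 1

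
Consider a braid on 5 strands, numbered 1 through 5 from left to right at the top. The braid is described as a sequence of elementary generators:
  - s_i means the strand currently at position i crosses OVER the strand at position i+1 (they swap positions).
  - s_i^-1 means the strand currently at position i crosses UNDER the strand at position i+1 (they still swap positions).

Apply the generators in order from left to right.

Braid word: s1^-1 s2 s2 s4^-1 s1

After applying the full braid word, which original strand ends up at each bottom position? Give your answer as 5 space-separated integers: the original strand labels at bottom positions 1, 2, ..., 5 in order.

Answer: 1 2 3 5 4

Derivation:
Gen 1 (s1^-1): strand 1 crosses under strand 2. Perm now: [2 1 3 4 5]
Gen 2 (s2): strand 1 crosses over strand 3. Perm now: [2 3 1 4 5]
Gen 3 (s2): strand 3 crosses over strand 1. Perm now: [2 1 3 4 5]
Gen 4 (s4^-1): strand 4 crosses under strand 5. Perm now: [2 1 3 5 4]
Gen 5 (s1): strand 2 crosses over strand 1. Perm now: [1 2 3 5 4]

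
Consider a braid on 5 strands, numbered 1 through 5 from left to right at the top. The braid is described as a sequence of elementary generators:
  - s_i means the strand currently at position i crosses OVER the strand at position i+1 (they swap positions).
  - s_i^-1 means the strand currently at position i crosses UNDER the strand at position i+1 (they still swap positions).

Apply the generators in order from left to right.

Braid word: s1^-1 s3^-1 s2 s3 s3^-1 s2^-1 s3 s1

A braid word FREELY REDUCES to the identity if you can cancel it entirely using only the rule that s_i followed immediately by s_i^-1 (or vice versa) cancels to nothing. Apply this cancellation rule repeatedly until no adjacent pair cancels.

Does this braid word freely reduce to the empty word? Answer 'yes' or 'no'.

Gen 1 (s1^-1): push. Stack: [s1^-1]
Gen 2 (s3^-1): push. Stack: [s1^-1 s3^-1]
Gen 3 (s2): push. Stack: [s1^-1 s3^-1 s2]
Gen 4 (s3): push. Stack: [s1^-1 s3^-1 s2 s3]
Gen 5 (s3^-1): cancels prior s3. Stack: [s1^-1 s3^-1 s2]
Gen 6 (s2^-1): cancels prior s2. Stack: [s1^-1 s3^-1]
Gen 7 (s3): cancels prior s3^-1. Stack: [s1^-1]
Gen 8 (s1): cancels prior s1^-1. Stack: []
Reduced word: (empty)

Answer: yes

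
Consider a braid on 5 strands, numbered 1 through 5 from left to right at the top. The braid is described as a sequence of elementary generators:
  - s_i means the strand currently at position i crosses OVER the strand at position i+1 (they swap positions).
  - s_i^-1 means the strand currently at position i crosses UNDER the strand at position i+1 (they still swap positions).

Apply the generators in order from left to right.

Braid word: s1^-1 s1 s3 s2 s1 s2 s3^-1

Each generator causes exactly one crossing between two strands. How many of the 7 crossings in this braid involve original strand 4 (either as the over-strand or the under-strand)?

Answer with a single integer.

Answer: 3

Derivation:
Gen 1: crossing 1x2. Involves strand 4? no. Count so far: 0
Gen 2: crossing 2x1. Involves strand 4? no. Count so far: 0
Gen 3: crossing 3x4. Involves strand 4? yes. Count so far: 1
Gen 4: crossing 2x4. Involves strand 4? yes. Count so far: 2
Gen 5: crossing 1x4. Involves strand 4? yes. Count so far: 3
Gen 6: crossing 1x2. Involves strand 4? no. Count so far: 3
Gen 7: crossing 1x3. Involves strand 4? no. Count so far: 3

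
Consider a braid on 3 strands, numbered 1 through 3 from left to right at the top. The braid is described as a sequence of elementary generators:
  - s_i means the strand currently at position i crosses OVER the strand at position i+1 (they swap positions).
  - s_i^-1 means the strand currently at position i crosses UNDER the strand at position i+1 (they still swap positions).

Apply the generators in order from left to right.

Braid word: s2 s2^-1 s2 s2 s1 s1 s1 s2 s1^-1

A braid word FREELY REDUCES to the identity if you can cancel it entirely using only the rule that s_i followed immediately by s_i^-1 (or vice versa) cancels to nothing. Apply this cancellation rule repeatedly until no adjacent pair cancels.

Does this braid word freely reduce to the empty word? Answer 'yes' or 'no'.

Gen 1 (s2): push. Stack: [s2]
Gen 2 (s2^-1): cancels prior s2. Stack: []
Gen 3 (s2): push. Stack: [s2]
Gen 4 (s2): push. Stack: [s2 s2]
Gen 5 (s1): push. Stack: [s2 s2 s1]
Gen 6 (s1): push. Stack: [s2 s2 s1 s1]
Gen 7 (s1): push. Stack: [s2 s2 s1 s1 s1]
Gen 8 (s2): push. Stack: [s2 s2 s1 s1 s1 s2]
Gen 9 (s1^-1): push. Stack: [s2 s2 s1 s1 s1 s2 s1^-1]
Reduced word: s2 s2 s1 s1 s1 s2 s1^-1

Answer: no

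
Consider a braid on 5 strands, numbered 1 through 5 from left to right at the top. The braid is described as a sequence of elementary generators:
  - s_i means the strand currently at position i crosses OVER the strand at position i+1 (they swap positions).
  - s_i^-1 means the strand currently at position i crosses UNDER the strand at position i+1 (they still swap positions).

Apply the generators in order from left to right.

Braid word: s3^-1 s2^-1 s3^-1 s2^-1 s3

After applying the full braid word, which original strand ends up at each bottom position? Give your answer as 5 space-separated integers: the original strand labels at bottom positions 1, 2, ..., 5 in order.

Answer: 1 3 2 4 5

Derivation:
Gen 1 (s3^-1): strand 3 crosses under strand 4. Perm now: [1 2 4 3 5]
Gen 2 (s2^-1): strand 2 crosses under strand 4. Perm now: [1 4 2 3 5]
Gen 3 (s3^-1): strand 2 crosses under strand 3. Perm now: [1 4 3 2 5]
Gen 4 (s2^-1): strand 4 crosses under strand 3. Perm now: [1 3 4 2 5]
Gen 5 (s3): strand 4 crosses over strand 2. Perm now: [1 3 2 4 5]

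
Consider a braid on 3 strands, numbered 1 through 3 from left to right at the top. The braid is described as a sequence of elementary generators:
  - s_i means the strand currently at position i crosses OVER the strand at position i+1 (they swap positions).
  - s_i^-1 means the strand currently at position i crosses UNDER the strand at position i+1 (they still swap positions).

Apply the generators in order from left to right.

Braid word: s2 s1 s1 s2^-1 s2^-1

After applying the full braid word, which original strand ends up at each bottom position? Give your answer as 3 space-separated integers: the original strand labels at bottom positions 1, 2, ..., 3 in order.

Gen 1 (s2): strand 2 crosses over strand 3. Perm now: [1 3 2]
Gen 2 (s1): strand 1 crosses over strand 3. Perm now: [3 1 2]
Gen 3 (s1): strand 3 crosses over strand 1. Perm now: [1 3 2]
Gen 4 (s2^-1): strand 3 crosses under strand 2. Perm now: [1 2 3]
Gen 5 (s2^-1): strand 2 crosses under strand 3. Perm now: [1 3 2]

Answer: 1 3 2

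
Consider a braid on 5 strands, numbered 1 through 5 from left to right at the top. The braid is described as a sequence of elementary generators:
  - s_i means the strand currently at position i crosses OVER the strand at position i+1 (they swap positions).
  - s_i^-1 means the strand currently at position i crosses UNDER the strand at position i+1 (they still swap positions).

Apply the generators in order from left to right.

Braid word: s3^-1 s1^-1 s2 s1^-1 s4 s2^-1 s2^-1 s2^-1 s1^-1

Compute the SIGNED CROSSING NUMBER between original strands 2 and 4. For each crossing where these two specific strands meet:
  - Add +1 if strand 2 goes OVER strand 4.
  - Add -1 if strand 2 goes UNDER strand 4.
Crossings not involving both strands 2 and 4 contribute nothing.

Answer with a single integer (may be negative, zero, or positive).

Answer: -1

Derivation:
Gen 1: crossing 3x4. Both 2&4? no. Sum: 0
Gen 2: crossing 1x2. Both 2&4? no. Sum: 0
Gen 3: crossing 1x4. Both 2&4? no. Sum: 0
Gen 4: 2 under 4. Both 2&4? yes. Contrib: -1. Sum: -1
Gen 5: crossing 3x5. Both 2&4? no. Sum: -1
Gen 6: crossing 2x1. Both 2&4? no. Sum: -1
Gen 7: crossing 1x2. Both 2&4? no. Sum: -1
Gen 8: crossing 2x1. Both 2&4? no. Sum: -1
Gen 9: crossing 4x1. Both 2&4? no. Sum: -1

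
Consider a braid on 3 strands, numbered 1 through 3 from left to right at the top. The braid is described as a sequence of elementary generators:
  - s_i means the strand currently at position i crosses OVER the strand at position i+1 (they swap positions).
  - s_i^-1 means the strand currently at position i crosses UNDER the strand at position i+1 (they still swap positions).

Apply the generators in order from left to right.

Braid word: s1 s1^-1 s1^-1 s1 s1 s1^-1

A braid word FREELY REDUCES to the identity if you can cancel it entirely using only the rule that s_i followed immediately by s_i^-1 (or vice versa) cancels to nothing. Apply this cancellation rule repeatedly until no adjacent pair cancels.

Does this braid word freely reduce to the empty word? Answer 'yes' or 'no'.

Gen 1 (s1): push. Stack: [s1]
Gen 2 (s1^-1): cancels prior s1. Stack: []
Gen 3 (s1^-1): push. Stack: [s1^-1]
Gen 4 (s1): cancels prior s1^-1. Stack: []
Gen 5 (s1): push. Stack: [s1]
Gen 6 (s1^-1): cancels prior s1. Stack: []
Reduced word: (empty)

Answer: yes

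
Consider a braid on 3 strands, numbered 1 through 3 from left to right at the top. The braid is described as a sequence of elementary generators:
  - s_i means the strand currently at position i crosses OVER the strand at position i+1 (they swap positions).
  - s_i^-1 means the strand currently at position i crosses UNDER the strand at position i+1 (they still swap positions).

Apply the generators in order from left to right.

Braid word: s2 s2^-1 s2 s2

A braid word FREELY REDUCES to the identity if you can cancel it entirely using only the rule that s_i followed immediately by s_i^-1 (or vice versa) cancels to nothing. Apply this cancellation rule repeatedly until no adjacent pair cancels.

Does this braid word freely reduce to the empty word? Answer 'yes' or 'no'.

Answer: no

Derivation:
Gen 1 (s2): push. Stack: [s2]
Gen 2 (s2^-1): cancels prior s2. Stack: []
Gen 3 (s2): push. Stack: [s2]
Gen 4 (s2): push. Stack: [s2 s2]
Reduced word: s2 s2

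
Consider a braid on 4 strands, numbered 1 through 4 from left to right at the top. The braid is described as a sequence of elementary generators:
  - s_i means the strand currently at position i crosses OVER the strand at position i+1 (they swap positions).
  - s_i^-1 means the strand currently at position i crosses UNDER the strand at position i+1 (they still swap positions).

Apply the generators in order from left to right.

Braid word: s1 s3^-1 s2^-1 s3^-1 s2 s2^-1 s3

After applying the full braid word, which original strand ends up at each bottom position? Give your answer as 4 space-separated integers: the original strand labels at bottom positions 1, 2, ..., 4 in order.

Answer: 2 4 1 3

Derivation:
Gen 1 (s1): strand 1 crosses over strand 2. Perm now: [2 1 3 4]
Gen 2 (s3^-1): strand 3 crosses under strand 4. Perm now: [2 1 4 3]
Gen 3 (s2^-1): strand 1 crosses under strand 4. Perm now: [2 4 1 3]
Gen 4 (s3^-1): strand 1 crosses under strand 3. Perm now: [2 4 3 1]
Gen 5 (s2): strand 4 crosses over strand 3. Perm now: [2 3 4 1]
Gen 6 (s2^-1): strand 3 crosses under strand 4. Perm now: [2 4 3 1]
Gen 7 (s3): strand 3 crosses over strand 1. Perm now: [2 4 1 3]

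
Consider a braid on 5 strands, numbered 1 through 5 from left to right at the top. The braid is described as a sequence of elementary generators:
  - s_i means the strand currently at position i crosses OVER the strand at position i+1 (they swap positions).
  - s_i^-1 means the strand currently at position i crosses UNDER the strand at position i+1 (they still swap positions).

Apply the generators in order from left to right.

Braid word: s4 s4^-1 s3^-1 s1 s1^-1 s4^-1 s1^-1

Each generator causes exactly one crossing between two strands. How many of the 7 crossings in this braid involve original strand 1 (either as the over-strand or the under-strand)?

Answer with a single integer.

Gen 1: crossing 4x5. Involves strand 1? no. Count so far: 0
Gen 2: crossing 5x4. Involves strand 1? no. Count so far: 0
Gen 3: crossing 3x4. Involves strand 1? no. Count so far: 0
Gen 4: crossing 1x2. Involves strand 1? yes. Count so far: 1
Gen 5: crossing 2x1. Involves strand 1? yes. Count so far: 2
Gen 6: crossing 3x5. Involves strand 1? no. Count so far: 2
Gen 7: crossing 1x2. Involves strand 1? yes. Count so far: 3

Answer: 3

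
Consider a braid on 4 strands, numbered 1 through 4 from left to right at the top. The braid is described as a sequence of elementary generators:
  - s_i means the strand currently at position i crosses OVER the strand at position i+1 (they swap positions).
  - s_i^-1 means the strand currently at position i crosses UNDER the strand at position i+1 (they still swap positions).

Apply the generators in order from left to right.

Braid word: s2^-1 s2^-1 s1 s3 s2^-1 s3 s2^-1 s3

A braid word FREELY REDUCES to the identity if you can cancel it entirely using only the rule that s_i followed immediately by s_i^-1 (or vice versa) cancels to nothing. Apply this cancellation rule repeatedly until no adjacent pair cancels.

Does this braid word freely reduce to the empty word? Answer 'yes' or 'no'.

Gen 1 (s2^-1): push. Stack: [s2^-1]
Gen 2 (s2^-1): push. Stack: [s2^-1 s2^-1]
Gen 3 (s1): push. Stack: [s2^-1 s2^-1 s1]
Gen 4 (s3): push. Stack: [s2^-1 s2^-1 s1 s3]
Gen 5 (s2^-1): push. Stack: [s2^-1 s2^-1 s1 s3 s2^-1]
Gen 6 (s3): push. Stack: [s2^-1 s2^-1 s1 s3 s2^-1 s3]
Gen 7 (s2^-1): push. Stack: [s2^-1 s2^-1 s1 s3 s2^-1 s3 s2^-1]
Gen 8 (s3): push. Stack: [s2^-1 s2^-1 s1 s3 s2^-1 s3 s2^-1 s3]
Reduced word: s2^-1 s2^-1 s1 s3 s2^-1 s3 s2^-1 s3

Answer: no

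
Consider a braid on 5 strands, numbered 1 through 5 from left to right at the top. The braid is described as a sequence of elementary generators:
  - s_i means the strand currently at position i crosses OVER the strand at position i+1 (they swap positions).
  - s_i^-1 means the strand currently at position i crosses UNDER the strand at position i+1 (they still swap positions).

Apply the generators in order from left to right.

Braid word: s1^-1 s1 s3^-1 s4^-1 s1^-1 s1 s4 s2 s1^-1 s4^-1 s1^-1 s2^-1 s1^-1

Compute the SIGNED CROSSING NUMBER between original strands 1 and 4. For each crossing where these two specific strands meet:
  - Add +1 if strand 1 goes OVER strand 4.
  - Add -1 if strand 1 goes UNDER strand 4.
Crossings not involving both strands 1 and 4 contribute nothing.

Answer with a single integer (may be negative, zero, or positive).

Gen 1: crossing 1x2. Both 1&4? no. Sum: 0
Gen 2: crossing 2x1. Both 1&4? no. Sum: 0
Gen 3: crossing 3x4. Both 1&4? no. Sum: 0
Gen 4: crossing 3x5. Both 1&4? no. Sum: 0
Gen 5: crossing 1x2. Both 1&4? no. Sum: 0
Gen 6: crossing 2x1. Both 1&4? no. Sum: 0
Gen 7: crossing 5x3. Both 1&4? no. Sum: 0
Gen 8: crossing 2x4. Both 1&4? no. Sum: 0
Gen 9: 1 under 4. Both 1&4? yes. Contrib: -1. Sum: -1
Gen 10: crossing 3x5. Both 1&4? no. Sum: -1
Gen 11: 4 under 1. Both 1&4? yes. Contrib: +1. Sum: 0
Gen 12: crossing 4x2. Both 1&4? no. Sum: 0
Gen 13: crossing 1x2. Both 1&4? no. Sum: 0

Answer: 0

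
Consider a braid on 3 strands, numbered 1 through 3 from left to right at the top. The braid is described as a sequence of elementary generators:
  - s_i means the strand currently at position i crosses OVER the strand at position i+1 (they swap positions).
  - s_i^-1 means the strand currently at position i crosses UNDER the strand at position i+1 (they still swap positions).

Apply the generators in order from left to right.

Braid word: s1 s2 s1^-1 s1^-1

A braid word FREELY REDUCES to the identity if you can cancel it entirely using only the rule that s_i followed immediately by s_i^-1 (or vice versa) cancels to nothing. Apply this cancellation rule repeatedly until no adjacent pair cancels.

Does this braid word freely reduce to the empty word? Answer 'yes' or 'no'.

Gen 1 (s1): push. Stack: [s1]
Gen 2 (s2): push. Stack: [s1 s2]
Gen 3 (s1^-1): push. Stack: [s1 s2 s1^-1]
Gen 4 (s1^-1): push. Stack: [s1 s2 s1^-1 s1^-1]
Reduced word: s1 s2 s1^-1 s1^-1

Answer: no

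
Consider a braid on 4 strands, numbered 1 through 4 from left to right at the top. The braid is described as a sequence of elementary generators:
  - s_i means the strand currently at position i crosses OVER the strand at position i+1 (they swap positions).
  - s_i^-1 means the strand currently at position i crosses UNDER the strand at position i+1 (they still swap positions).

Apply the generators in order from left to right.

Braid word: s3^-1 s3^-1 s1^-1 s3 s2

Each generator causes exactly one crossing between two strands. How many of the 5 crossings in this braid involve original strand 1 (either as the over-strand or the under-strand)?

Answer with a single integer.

Gen 1: crossing 3x4. Involves strand 1? no. Count so far: 0
Gen 2: crossing 4x3. Involves strand 1? no. Count so far: 0
Gen 3: crossing 1x2. Involves strand 1? yes. Count so far: 1
Gen 4: crossing 3x4. Involves strand 1? no. Count so far: 1
Gen 5: crossing 1x4. Involves strand 1? yes. Count so far: 2

Answer: 2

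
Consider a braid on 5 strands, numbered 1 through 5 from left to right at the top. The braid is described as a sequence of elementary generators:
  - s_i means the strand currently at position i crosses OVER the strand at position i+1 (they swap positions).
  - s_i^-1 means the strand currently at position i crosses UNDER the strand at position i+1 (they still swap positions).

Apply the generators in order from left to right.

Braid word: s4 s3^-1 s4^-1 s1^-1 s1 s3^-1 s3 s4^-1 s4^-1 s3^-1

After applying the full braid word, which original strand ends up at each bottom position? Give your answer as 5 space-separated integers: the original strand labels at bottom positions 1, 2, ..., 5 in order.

Answer: 1 2 4 5 3

Derivation:
Gen 1 (s4): strand 4 crosses over strand 5. Perm now: [1 2 3 5 4]
Gen 2 (s3^-1): strand 3 crosses under strand 5. Perm now: [1 2 5 3 4]
Gen 3 (s4^-1): strand 3 crosses under strand 4. Perm now: [1 2 5 4 3]
Gen 4 (s1^-1): strand 1 crosses under strand 2. Perm now: [2 1 5 4 3]
Gen 5 (s1): strand 2 crosses over strand 1. Perm now: [1 2 5 4 3]
Gen 6 (s3^-1): strand 5 crosses under strand 4. Perm now: [1 2 4 5 3]
Gen 7 (s3): strand 4 crosses over strand 5. Perm now: [1 2 5 4 3]
Gen 8 (s4^-1): strand 4 crosses under strand 3. Perm now: [1 2 5 3 4]
Gen 9 (s4^-1): strand 3 crosses under strand 4. Perm now: [1 2 5 4 3]
Gen 10 (s3^-1): strand 5 crosses under strand 4. Perm now: [1 2 4 5 3]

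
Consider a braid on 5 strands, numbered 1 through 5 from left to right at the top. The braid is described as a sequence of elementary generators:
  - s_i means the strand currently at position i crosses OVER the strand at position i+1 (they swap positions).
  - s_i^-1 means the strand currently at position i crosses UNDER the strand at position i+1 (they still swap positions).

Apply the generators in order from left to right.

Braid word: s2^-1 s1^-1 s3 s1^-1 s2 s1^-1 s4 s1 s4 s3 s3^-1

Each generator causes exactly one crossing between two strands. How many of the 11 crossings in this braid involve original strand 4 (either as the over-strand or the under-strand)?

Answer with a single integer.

Answer: 4

Derivation:
Gen 1: crossing 2x3. Involves strand 4? no. Count so far: 0
Gen 2: crossing 1x3. Involves strand 4? no. Count so far: 0
Gen 3: crossing 2x4. Involves strand 4? yes. Count so far: 1
Gen 4: crossing 3x1. Involves strand 4? no. Count so far: 1
Gen 5: crossing 3x4. Involves strand 4? yes. Count so far: 2
Gen 6: crossing 1x4. Involves strand 4? yes. Count so far: 3
Gen 7: crossing 2x5. Involves strand 4? no. Count so far: 3
Gen 8: crossing 4x1. Involves strand 4? yes. Count so far: 4
Gen 9: crossing 5x2. Involves strand 4? no. Count so far: 4
Gen 10: crossing 3x2. Involves strand 4? no. Count so far: 4
Gen 11: crossing 2x3. Involves strand 4? no. Count so far: 4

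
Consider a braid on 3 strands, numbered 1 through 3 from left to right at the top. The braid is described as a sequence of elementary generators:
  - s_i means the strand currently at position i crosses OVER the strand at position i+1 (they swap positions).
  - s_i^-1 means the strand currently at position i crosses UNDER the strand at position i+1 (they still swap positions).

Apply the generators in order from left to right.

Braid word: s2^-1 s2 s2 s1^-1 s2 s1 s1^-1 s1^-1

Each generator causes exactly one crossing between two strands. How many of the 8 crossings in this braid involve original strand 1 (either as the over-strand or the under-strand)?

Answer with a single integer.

Gen 1: crossing 2x3. Involves strand 1? no. Count so far: 0
Gen 2: crossing 3x2. Involves strand 1? no. Count so far: 0
Gen 3: crossing 2x3. Involves strand 1? no. Count so far: 0
Gen 4: crossing 1x3. Involves strand 1? yes. Count so far: 1
Gen 5: crossing 1x2. Involves strand 1? yes. Count so far: 2
Gen 6: crossing 3x2. Involves strand 1? no. Count so far: 2
Gen 7: crossing 2x3. Involves strand 1? no. Count so far: 2
Gen 8: crossing 3x2. Involves strand 1? no. Count so far: 2

Answer: 2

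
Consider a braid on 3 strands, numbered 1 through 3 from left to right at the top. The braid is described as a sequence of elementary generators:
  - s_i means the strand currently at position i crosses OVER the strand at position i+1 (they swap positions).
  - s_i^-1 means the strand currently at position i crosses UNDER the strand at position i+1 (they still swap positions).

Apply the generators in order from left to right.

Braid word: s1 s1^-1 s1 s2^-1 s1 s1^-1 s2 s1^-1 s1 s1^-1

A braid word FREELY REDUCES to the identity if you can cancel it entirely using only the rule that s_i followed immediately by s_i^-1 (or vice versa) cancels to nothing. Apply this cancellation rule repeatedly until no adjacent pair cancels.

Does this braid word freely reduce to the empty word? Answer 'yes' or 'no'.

Gen 1 (s1): push. Stack: [s1]
Gen 2 (s1^-1): cancels prior s1. Stack: []
Gen 3 (s1): push. Stack: [s1]
Gen 4 (s2^-1): push. Stack: [s1 s2^-1]
Gen 5 (s1): push. Stack: [s1 s2^-1 s1]
Gen 6 (s1^-1): cancels prior s1. Stack: [s1 s2^-1]
Gen 7 (s2): cancels prior s2^-1. Stack: [s1]
Gen 8 (s1^-1): cancels prior s1. Stack: []
Gen 9 (s1): push. Stack: [s1]
Gen 10 (s1^-1): cancels prior s1. Stack: []
Reduced word: (empty)

Answer: yes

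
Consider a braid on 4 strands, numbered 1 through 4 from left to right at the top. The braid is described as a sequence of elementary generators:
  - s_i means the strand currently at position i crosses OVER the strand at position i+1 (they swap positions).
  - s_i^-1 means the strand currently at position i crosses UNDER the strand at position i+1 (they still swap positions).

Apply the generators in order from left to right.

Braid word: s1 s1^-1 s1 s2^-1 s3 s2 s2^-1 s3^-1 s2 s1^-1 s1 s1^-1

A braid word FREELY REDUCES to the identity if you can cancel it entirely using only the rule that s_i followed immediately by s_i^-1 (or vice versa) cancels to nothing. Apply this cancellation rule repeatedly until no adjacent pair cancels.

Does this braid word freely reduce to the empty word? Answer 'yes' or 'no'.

Gen 1 (s1): push. Stack: [s1]
Gen 2 (s1^-1): cancels prior s1. Stack: []
Gen 3 (s1): push. Stack: [s1]
Gen 4 (s2^-1): push. Stack: [s1 s2^-1]
Gen 5 (s3): push. Stack: [s1 s2^-1 s3]
Gen 6 (s2): push. Stack: [s1 s2^-1 s3 s2]
Gen 7 (s2^-1): cancels prior s2. Stack: [s1 s2^-1 s3]
Gen 8 (s3^-1): cancels prior s3. Stack: [s1 s2^-1]
Gen 9 (s2): cancels prior s2^-1. Stack: [s1]
Gen 10 (s1^-1): cancels prior s1. Stack: []
Gen 11 (s1): push. Stack: [s1]
Gen 12 (s1^-1): cancels prior s1. Stack: []
Reduced word: (empty)

Answer: yes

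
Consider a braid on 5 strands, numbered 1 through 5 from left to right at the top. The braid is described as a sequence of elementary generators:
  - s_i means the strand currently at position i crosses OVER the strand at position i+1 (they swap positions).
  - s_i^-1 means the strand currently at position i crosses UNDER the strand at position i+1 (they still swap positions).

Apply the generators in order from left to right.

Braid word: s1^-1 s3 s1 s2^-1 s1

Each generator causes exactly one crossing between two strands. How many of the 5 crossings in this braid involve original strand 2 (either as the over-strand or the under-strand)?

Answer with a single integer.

Answer: 3

Derivation:
Gen 1: crossing 1x2. Involves strand 2? yes. Count so far: 1
Gen 2: crossing 3x4. Involves strand 2? no. Count so far: 1
Gen 3: crossing 2x1. Involves strand 2? yes. Count so far: 2
Gen 4: crossing 2x4. Involves strand 2? yes. Count so far: 3
Gen 5: crossing 1x4. Involves strand 2? no. Count so far: 3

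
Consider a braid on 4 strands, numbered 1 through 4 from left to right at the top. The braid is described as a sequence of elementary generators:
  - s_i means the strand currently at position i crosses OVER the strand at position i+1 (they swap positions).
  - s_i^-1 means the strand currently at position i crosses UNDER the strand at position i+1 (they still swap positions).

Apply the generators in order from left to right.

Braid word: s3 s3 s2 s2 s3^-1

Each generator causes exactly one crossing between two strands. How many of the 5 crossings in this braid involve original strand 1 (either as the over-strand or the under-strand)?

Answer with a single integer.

Answer: 0

Derivation:
Gen 1: crossing 3x4. Involves strand 1? no. Count so far: 0
Gen 2: crossing 4x3. Involves strand 1? no. Count so far: 0
Gen 3: crossing 2x3. Involves strand 1? no. Count so far: 0
Gen 4: crossing 3x2. Involves strand 1? no. Count so far: 0
Gen 5: crossing 3x4. Involves strand 1? no. Count so far: 0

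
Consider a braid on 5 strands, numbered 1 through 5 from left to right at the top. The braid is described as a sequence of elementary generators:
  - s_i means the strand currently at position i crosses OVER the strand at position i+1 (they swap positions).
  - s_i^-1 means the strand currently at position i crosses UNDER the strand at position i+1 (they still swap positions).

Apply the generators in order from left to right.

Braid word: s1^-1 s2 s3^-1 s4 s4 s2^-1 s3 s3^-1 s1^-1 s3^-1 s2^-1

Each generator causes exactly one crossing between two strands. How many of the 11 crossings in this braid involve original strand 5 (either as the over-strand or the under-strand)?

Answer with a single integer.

Answer: 2

Derivation:
Gen 1: crossing 1x2. Involves strand 5? no. Count so far: 0
Gen 2: crossing 1x3. Involves strand 5? no. Count so far: 0
Gen 3: crossing 1x4. Involves strand 5? no. Count so far: 0
Gen 4: crossing 1x5. Involves strand 5? yes. Count so far: 1
Gen 5: crossing 5x1. Involves strand 5? yes. Count so far: 2
Gen 6: crossing 3x4. Involves strand 5? no. Count so far: 2
Gen 7: crossing 3x1. Involves strand 5? no. Count so far: 2
Gen 8: crossing 1x3. Involves strand 5? no. Count so far: 2
Gen 9: crossing 2x4. Involves strand 5? no. Count so far: 2
Gen 10: crossing 3x1. Involves strand 5? no. Count so far: 2
Gen 11: crossing 2x1. Involves strand 5? no. Count so far: 2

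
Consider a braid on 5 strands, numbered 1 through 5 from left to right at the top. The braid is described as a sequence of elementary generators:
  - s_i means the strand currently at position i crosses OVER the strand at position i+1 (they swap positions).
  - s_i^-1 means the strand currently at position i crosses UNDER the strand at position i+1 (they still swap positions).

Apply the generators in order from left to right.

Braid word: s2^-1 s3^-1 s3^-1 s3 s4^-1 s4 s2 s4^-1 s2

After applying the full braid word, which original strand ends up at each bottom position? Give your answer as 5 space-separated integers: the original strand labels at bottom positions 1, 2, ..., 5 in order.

Gen 1 (s2^-1): strand 2 crosses under strand 3. Perm now: [1 3 2 4 5]
Gen 2 (s3^-1): strand 2 crosses under strand 4. Perm now: [1 3 4 2 5]
Gen 3 (s3^-1): strand 4 crosses under strand 2. Perm now: [1 3 2 4 5]
Gen 4 (s3): strand 2 crosses over strand 4. Perm now: [1 3 4 2 5]
Gen 5 (s4^-1): strand 2 crosses under strand 5. Perm now: [1 3 4 5 2]
Gen 6 (s4): strand 5 crosses over strand 2. Perm now: [1 3 4 2 5]
Gen 7 (s2): strand 3 crosses over strand 4. Perm now: [1 4 3 2 5]
Gen 8 (s4^-1): strand 2 crosses under strand 5. Perm now: [1 4 3 5 2]
Gen 9 (s2): strand 4 crosses over strand 3. Perm now: [1 3 4 5 2]

Answer: 1 3 4 5 2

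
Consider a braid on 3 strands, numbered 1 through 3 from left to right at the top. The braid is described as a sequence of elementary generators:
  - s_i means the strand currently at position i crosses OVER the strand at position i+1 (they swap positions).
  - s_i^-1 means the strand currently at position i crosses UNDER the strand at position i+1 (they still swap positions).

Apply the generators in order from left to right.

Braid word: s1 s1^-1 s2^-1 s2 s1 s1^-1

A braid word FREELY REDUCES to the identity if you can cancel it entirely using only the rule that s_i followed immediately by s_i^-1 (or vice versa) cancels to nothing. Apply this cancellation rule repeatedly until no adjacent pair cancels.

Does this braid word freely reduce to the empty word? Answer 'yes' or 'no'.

Answer: yes

Derivation:
Gen 1 (s1): push. Stack: [s1]
Gen 2 (s1^-1): cancels prior s1. Stack: []
Gen 3 (s2^-1): push. Stack: [s2^-1]
Gen 4 (s2): cancels prior s2^-1. Stack: []
Gen 5 (s1): push. Stack: [s1]
Gen 6 (s1^-1): cancels prior s1. Stack: []
Reduced word: (empty)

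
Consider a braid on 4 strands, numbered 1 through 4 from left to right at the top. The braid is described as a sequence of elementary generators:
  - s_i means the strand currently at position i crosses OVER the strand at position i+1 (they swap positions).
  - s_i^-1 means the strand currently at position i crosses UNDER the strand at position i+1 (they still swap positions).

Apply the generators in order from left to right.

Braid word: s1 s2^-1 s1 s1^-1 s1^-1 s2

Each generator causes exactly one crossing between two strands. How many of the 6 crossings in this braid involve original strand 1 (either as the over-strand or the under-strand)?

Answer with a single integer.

Answer: 3

Derivation:
Gen 1: crossing 1x2. Involves strand 1? yes. Count so far: 1
Gen 2: crossing 1x3. Involves strand 1? yes. Count so far: 2
Gen 3: crossing 2x3. Involves strand 1? no. Count so far: 2
Gen 4: crossing 3x2. Involves strand 1? no. Count so far: 2
Gen 5: crossing 2x3. Involves strand 1? no. Count so far: 2
Gen 6: crossing 2x1. Involves strand 1? yes. Count so far: 3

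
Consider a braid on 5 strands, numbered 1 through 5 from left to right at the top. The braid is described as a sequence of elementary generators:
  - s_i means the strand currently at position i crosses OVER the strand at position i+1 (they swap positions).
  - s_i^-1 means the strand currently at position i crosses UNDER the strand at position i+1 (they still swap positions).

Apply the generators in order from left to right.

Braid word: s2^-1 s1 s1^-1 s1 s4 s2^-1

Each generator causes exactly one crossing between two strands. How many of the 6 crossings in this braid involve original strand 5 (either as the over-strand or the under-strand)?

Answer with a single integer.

Gen 1: crossing 2x3. Involves strand 5? no. Count so far: 0
Gen 2: crossing 1x3. Involves strand 5? no. Count so far: 0
Gen 3: crossing 3x1. Involves strand 5? no. Count so far: 0
Gen 4: crossing 1x3. Involves strand 5? no. Count so far: 0
Gen 5: crossing 4x5. Involves strand 5? yes. Count so far: 1
Gen 6: crossing 1x2. Involves strand 5? no. Count so far: 1

Answer: 1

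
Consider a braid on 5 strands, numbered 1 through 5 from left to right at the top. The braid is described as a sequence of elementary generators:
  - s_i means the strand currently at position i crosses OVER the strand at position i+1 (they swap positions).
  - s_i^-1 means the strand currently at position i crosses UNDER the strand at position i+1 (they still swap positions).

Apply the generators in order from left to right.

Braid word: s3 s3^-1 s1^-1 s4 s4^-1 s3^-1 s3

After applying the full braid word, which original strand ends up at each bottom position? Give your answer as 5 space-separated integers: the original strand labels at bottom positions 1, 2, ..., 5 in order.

Answer: 2 1 3 4 5

Derivation:
Gen 1 (s3): strand 3 crosses over strand 4. Perm now: [1 2 4 3 5]
Gen 2 (s3^-1): strand 4 crosses under strand 3. Perm now: [1 2 3 4 5]
Gen 3 (s1^-1): strand 1 crosses under strand 2. Perm now: [2 1 3 4 5]
Gen 4 (s4): strand 4 crosses over strand 5. Perm now: [2 1 3 5 4]
Gen 5 (s4^-1): strand 5 crosses under strand 4. Perm now: [2 1 3 4 5]
Gen 6 (s3^-1): strand 3 crosses under strand 4. Perm now: [2 1 4 3 5]
Gen 7 (s3): strand 4 crosses over strand 3. Perm now: [2 1 3 4 5]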